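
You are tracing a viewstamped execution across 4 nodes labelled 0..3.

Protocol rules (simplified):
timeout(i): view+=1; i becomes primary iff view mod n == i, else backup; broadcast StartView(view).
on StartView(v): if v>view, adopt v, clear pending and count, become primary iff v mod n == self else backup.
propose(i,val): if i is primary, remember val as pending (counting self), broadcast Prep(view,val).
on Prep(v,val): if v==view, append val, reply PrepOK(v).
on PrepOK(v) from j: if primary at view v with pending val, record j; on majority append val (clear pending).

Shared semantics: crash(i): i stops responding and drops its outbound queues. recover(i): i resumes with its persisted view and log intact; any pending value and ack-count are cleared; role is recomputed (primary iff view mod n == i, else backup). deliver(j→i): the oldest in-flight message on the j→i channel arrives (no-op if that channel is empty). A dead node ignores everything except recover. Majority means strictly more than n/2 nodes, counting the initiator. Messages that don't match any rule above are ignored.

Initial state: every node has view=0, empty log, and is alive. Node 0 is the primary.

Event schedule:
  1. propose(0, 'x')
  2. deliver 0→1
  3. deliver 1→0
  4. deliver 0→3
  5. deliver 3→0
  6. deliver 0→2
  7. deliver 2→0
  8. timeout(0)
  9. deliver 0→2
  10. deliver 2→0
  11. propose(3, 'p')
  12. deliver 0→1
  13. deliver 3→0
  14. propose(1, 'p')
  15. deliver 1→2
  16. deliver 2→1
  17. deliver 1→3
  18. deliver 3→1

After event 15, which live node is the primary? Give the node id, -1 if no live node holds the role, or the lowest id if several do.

1

step 1 propose(0,'x'): —
step 2 deliver 0→1: 1={back,v=0,log=x}
step 3 deliver 1→0: —
step 4 deliver 0→3: 3={back,v=0,log=x}
step 5 deliver 3→0: 0={prim,v=0,log=x}
step 6 deliver 0→2: 2={back,v=0,log=x}
step 7 deliver 2→0: —
step 8 timeout(0): 0={back,v=1,log=x}
step 9 deliver 0→2: 2={back,v=1,log=x}
step 10 deliver 2→0: —
step 11 propose(3,'p'): —
step 12 deliver 0→1: 1={prim,v=1,log=x}
step 13 deliver 3→0: —
step 14 propose(1,'p'): —
step 15 deliver 1→2: 2={back,v=1,log=x,p}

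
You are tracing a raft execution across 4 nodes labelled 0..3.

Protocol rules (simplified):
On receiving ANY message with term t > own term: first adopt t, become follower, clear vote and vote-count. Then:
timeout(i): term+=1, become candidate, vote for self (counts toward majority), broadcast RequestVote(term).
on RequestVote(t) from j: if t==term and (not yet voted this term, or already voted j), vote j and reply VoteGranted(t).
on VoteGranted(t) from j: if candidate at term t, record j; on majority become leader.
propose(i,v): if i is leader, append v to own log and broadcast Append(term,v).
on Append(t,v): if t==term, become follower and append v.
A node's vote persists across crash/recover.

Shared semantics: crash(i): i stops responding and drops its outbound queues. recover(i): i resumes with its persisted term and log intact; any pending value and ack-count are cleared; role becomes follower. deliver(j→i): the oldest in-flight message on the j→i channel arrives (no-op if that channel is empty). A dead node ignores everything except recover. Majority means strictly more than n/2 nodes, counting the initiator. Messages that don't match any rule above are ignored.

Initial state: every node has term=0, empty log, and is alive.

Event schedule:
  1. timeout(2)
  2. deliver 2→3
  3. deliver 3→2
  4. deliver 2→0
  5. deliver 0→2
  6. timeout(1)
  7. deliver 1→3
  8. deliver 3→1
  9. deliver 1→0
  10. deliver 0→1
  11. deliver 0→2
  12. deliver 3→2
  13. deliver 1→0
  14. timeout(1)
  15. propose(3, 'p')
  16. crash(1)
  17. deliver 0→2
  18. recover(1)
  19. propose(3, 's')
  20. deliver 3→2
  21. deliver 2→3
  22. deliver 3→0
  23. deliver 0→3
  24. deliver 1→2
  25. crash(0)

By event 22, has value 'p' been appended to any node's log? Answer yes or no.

no

[1] timeout(2) → N2(cand t1 [-])
[2] deliver 2→3 → N3(foll t1 [-])
[3] deliver 3→2 → ∅
[4] deliver 2→0 → N0(foll t1 [-])
[5] deliver 0→2 → N2(lead t1 [-])
[6] timeout(1) → N1(cand t1 [-])
[7] deliver 1→3 → ∅
[8] deliver 3→1 → ∅
[9] deliver 1→0 → ∅
[10] deliver 0→1 → ∅
[11] deliver 0→2 → ∅
[12] deliver 3→2 → ∅
[13] deliver 1→0 → ∅
[14] timeout(1) → N1(cand t2 [-])
[15] propose(3,'p') → ∅
[16] crash(1) → N1(✗cand t2 [-])
[17] deliver 0→2 → ∅
[18] recover(1) → N1(foll t2 [-])
[19] propose(3,'s') → ∅
[20] deliver 3→2 → ∅
[21] deliver 2→3 → ∅
[22] deliver 3→0 → ∅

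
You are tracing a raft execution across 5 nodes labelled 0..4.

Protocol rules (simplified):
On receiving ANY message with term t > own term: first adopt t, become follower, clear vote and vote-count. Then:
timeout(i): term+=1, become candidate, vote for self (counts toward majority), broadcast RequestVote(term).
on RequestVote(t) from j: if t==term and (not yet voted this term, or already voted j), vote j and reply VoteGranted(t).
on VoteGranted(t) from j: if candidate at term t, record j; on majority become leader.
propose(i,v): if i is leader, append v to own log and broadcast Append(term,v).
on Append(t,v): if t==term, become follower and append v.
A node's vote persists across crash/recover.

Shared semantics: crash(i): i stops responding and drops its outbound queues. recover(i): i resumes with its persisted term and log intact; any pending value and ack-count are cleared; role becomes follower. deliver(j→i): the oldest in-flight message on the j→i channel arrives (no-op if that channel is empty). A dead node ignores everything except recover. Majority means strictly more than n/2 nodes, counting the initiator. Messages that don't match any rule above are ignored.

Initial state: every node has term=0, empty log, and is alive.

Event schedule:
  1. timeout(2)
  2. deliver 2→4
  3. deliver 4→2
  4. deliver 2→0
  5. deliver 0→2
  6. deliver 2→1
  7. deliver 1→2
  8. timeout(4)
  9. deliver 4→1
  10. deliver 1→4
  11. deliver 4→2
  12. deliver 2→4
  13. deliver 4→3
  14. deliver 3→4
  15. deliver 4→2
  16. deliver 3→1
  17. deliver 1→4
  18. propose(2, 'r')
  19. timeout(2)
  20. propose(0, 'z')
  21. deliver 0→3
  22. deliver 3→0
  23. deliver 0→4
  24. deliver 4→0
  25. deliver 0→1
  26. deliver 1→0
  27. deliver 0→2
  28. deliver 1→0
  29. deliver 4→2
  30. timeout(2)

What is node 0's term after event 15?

e1 timeout(2): 2[cand,t=1,-]
e2 deliver 2→4: 4[foll,t=1,-]
e3 deliver 4→2: ·
e4 deliver 2→0: 0[foll,t=1,-]
e5 deliver 0→2: 2[lead,t=1,-]
e6 deliver 2→1: 1[foll,t=1,-]
e7 deliver 1→2: ·
e8 timeout(4): 4[cand,t=2,-]
e9 deliver 4→1: 1[foll,t=2,-]
e10 deliver 1→4: ·
e11 deliver 4→2: 2[foll,t=2,-]
e12 deliver 2→4: 4[lead,t=2,-]
e13 deliver 4→3: 3[foll,t=2,-]
e14 deliver 3→4: ·
e15 deliver 4→2: ·

1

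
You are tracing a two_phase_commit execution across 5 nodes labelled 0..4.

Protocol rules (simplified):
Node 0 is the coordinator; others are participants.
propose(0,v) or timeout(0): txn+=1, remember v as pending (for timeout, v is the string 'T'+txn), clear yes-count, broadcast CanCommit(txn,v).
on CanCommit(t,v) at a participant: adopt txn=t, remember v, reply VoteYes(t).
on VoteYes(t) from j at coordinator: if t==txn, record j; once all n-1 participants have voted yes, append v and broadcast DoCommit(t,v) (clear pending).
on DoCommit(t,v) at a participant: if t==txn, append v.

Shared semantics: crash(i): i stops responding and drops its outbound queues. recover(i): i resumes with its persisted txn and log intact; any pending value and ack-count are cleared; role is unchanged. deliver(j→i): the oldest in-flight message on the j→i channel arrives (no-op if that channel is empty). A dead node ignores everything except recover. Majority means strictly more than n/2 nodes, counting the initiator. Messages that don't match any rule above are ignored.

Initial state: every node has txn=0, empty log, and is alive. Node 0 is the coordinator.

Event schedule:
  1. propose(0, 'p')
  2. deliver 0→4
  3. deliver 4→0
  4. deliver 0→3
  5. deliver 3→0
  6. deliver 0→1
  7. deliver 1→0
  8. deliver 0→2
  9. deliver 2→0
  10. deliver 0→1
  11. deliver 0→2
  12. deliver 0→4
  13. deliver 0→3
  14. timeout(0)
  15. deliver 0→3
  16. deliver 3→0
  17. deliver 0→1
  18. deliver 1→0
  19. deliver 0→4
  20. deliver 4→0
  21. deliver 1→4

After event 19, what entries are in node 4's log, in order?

1. propose(0,'p'):  <0:coor t1 ->
2. deliver 0→4:  <4:part t1 ->
3. deliver 4→0:  nop
4. deliver 0→3:  <3:part t1 ->
5. deliver 3→0:  nop
6. deliver 0→1:  <1:part t1 ->
7. deliver 1→0:  nop
8. deliver 0→2:  <2:part t1 ->
9. deliver 2→0:  <0:coor t1 p>
10. deliver 0→1:  <1:part t1 p>
11. deliver 0→2:  <2:part t1 p>
12. deliver 0→4:  <4:part t1 p>
13. deliver 0→3:  <3:part t1 p>
14. timeout(0):  <0:coor t2 p>
15. deliver 0→3:  <3:part t2 p>
16. deliver 3→0:  nop
17. deliver 0→1:  <1:part t2 p>
18. deliver 1→0:  nop
19. deliver 0→4:  <4:part t2 p>

p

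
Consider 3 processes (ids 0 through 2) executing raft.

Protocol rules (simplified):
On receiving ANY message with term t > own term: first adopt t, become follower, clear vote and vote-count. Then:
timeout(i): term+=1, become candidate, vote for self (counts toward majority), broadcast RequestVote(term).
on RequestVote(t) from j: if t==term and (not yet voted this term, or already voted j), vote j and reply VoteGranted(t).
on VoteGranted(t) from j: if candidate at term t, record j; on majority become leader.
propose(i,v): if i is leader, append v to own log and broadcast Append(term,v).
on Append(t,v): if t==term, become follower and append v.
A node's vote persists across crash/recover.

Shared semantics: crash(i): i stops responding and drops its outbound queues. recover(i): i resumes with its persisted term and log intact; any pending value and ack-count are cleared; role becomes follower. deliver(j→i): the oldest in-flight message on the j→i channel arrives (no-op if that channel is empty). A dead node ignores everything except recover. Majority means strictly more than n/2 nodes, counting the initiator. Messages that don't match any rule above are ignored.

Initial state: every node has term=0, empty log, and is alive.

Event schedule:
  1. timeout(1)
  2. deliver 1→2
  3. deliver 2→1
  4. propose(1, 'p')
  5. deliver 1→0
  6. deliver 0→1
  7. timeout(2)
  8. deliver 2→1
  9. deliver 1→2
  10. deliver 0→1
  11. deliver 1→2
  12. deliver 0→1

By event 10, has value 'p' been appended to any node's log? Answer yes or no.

yes

1. timeout(1):  <1:cand t1 ->
2. deliver 1→2:  <2:foll t1 ->
3. deliver 2→1:  <1:lead t1 ->
4. propose(1,'p'):  <1:lead t1 p>
5. deliver 1→0:  <0:foll t1 ->
6. deliver 0→1:  nop
7. timeout(2):  <2:cand t2 ->
8. deliver 2→1:  <1:foll t2 p>
9. deliver 1→2:  nop
10. deliver 0→1:  nop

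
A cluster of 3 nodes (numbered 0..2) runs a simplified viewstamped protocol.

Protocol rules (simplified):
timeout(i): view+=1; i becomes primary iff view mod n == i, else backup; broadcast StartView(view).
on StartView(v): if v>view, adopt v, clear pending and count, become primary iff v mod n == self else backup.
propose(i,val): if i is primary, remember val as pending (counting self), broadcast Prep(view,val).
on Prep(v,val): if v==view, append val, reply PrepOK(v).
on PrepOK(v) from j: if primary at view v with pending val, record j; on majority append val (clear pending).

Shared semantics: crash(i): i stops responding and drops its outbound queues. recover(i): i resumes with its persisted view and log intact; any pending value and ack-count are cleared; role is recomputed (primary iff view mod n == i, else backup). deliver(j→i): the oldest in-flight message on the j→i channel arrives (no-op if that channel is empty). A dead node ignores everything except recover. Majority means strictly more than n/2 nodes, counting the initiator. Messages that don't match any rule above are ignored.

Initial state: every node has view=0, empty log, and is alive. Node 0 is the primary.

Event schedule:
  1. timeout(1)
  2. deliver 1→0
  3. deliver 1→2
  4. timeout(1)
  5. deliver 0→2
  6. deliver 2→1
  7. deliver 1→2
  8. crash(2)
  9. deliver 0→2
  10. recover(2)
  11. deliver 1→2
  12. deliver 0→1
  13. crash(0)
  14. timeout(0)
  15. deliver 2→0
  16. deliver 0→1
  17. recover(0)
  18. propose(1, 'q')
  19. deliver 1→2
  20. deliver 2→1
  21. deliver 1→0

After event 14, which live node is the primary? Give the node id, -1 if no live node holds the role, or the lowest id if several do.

2

step 1 timeout(1): 1={prim,v=1,log=-}
step 2 deliver 1→0: 0={back,v=1,log=-}
step 3 deliver 1→2: 2={back,v=1,log=-}
step 4 timeout(1): 1={back,v=2,log=-}
step 5 deliver 0→2: —
step 6 deliver 2→1: —
step 7 deliver 1→2: 2={prim,v=2,log=-}
step 8 crash(2): 2={✗prim,v=2,log=-}
step 9 deliver 0→2: —
step 10 recover(2): 2={prim,v=2,log=-}
step 11 deliver 1→2: —
step 12 deliver 0→1: —
step 13 crash(0): 0={✗back,v=1,log=-}
step 14 timeout(0): —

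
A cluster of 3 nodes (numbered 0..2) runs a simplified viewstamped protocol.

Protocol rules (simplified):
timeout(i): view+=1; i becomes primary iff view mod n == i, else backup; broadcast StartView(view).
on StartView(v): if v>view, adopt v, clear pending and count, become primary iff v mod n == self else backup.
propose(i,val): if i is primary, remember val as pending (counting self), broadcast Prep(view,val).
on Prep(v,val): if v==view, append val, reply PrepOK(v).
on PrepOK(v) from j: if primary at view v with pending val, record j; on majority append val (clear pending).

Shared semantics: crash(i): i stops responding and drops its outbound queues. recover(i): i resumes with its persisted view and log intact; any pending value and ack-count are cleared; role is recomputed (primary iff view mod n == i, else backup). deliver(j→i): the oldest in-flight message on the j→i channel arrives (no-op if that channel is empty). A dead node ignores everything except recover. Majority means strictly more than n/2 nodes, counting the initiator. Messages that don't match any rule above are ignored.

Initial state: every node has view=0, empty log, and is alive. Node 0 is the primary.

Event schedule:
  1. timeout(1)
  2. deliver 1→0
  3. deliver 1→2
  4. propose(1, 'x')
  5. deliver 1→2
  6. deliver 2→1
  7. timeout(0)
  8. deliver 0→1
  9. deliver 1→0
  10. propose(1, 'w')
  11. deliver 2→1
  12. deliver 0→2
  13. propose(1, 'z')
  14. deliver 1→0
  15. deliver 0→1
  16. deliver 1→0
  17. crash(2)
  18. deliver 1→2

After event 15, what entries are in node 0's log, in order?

[1] timeout(1) → N1(prim v1 [-])
[2] deliver 1→0 → N0(back v1 [-])
[3] deliver 1→2 → N2(back v1 [-])
[4] propose(1,'x') → ∅
[5] deliver 1→2 → N2(back v1 [x])
[6] deliver 2→1 → N1(prim v1 [x])
[7] timeout(0) → N0(back v2 [-])
[8] deliver 0→1 → N1(back v2 [x])
[9] deliver 1→0 → ∅
[10] propose(1,'w') → ∅
[11] deliver 2→1 → ∅
[12] deliver 0→2 → N2(prim v2 [x])
[13] propose(1,'z') → ∅
[14] deliver 1→0 → ∅
[15] deliver 0→1 → ∅

empty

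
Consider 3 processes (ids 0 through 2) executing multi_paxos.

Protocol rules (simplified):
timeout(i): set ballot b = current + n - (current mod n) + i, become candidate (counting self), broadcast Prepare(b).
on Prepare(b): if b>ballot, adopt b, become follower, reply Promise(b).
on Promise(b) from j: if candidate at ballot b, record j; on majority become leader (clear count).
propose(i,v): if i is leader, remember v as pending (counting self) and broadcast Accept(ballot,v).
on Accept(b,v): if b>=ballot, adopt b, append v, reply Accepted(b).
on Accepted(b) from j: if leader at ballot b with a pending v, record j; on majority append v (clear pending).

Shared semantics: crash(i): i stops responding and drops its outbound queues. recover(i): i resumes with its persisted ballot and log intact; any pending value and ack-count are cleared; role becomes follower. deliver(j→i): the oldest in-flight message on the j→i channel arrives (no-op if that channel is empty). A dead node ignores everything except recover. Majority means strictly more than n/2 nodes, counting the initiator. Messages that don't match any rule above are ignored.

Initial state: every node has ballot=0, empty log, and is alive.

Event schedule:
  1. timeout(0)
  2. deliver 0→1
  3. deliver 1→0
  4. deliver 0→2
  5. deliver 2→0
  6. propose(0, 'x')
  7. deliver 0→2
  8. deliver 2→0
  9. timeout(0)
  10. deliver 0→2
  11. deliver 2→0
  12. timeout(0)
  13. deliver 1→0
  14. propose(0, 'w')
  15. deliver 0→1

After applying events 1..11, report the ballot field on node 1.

3

after 1 — timeout(0): n0:cand/b3/[-]
after 2 — deliver 0→1: n1:foll/b3/[-]
after 3 — deliver 1→0: n0:lead/b3/[-]
after 4 — deliver 0→2: n2:foll/b3/[-]
after 5 — deliver 2→0: ·
after 6 — propose(0,'x'): ·
after 7 — deliver 0→2: n2:foll/b3/[x]
after 8 — deliver 2→0: n0:lead/b3/[x]
after 9 — timeout(0): n0:cand/b6/[x]
after 10 — deliver 0→2: n2:foll/b6/[x]
after 11 — deliver 2→0: n0:lead/b6/[x]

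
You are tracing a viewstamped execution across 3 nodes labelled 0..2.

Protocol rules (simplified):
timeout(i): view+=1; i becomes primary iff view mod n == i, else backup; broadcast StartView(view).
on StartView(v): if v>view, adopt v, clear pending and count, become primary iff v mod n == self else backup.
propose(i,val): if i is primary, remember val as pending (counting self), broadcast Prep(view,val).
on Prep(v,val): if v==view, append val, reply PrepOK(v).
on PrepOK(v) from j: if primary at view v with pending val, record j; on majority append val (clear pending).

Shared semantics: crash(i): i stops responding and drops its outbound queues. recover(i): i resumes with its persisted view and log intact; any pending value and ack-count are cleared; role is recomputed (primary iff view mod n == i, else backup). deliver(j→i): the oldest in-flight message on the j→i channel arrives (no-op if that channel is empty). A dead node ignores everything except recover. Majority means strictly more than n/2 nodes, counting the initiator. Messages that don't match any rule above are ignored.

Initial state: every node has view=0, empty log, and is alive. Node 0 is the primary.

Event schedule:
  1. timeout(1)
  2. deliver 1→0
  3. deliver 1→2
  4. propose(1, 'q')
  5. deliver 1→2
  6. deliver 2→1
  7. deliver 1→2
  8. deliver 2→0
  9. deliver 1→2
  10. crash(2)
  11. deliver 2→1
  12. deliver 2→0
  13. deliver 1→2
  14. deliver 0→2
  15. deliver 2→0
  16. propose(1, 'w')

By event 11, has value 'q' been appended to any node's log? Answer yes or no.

yes

[1] timeout(1) → N1(prim v1 [-])
[2] deliver 1→0 → N0(back v1 [-])
[3] deliver 1→2 → N2(back v1 [-])
[4] propose(1,'q') → ∅
[5] deliver 1→2 → N2(back v1 [q])
[6] deliver 2→1 → N1(prim v1 [q])
[7] deliver 1→2 → ∅
[8] deliver 2→0 → ∅
[9] deliver 1→2 → ∅
[10] crash(2) → N2(✗back v1 [q])
[11] deliver 2→1 → ∅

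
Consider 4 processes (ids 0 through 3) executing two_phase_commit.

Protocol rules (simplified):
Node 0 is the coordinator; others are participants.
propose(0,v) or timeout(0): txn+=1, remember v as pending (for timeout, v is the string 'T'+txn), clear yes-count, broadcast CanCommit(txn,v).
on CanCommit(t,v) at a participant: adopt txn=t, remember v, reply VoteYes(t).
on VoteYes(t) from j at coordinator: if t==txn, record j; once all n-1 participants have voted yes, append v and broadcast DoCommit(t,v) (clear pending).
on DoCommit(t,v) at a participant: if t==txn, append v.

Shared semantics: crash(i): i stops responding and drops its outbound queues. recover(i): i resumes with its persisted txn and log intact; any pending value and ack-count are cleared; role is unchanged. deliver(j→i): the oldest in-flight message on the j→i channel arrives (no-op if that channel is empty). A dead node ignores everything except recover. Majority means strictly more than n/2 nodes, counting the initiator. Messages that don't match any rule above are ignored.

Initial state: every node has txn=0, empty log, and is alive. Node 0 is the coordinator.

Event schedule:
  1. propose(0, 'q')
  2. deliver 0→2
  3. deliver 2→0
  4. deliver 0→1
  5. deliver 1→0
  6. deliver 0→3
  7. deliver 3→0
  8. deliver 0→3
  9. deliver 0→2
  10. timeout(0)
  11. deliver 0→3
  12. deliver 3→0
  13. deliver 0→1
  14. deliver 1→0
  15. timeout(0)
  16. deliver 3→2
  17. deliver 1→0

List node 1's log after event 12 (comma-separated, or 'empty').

empty

1. propose(0,'q'):  <0:coor t1 ->
2. deliver 0→2:  <2:part t1 ->
3. deliver 2→0:  nop
4. deliver 0→1:  <1:part t1 ->
5. deliver 1→0:  nop
6. deliver 0→3:  <3:part t1 ->
7. deliver 3→0:  <0:coor t1 q>
8. deliver 0→3:  <3:part t1 q>
9. deliver 0→2:  <2:part t1 q>
10. timeout(0):  <0:coor t2 q>
11. deliver 0→3:  <3:part t2 q>
12. deliver 3→0:  nop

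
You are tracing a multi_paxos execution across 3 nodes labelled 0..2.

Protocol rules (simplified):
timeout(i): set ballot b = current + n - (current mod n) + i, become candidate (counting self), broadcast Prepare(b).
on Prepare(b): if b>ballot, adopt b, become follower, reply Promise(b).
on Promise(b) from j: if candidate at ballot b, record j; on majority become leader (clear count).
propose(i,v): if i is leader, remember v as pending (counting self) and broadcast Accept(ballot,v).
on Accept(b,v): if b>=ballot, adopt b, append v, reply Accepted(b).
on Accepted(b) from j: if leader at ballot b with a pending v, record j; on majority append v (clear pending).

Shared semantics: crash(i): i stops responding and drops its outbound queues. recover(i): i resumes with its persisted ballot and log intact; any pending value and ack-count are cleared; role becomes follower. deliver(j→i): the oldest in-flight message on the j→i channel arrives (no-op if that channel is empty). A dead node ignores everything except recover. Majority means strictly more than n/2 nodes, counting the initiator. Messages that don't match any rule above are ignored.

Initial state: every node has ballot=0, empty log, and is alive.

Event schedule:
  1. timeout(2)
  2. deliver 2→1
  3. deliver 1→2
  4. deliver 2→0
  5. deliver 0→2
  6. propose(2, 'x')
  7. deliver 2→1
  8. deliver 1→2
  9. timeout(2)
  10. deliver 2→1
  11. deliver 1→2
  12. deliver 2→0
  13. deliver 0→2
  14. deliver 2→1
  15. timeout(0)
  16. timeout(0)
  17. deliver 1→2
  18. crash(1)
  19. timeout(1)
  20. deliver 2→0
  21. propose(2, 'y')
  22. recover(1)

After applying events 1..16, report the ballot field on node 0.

1. timeout(2):  <2:cand b5 ->
2. deliver 2→1:  <1:foll b5 ->
3. deliver 1→2:  <2:lead b5 ->
4. deliver 2→0:  <0:foll b5 ->
5. deliver 0→2:  nop
6. propose(2,'x'):  nop
7. deliver 2→1:  <1:foll b5 x>
8. deliver 1→2:  <2:lead b5 x>
9. timeout(2):  <2:cand b8 x>
10. deliver 2→1:  <1:foll b8 x>
11. deliver 1→2:  <2:lead b8 x>
12. deliver 2→0:  <0:foll b5 x>
13. deliver 0→2:  nop
14. deliver 2→1:  nop
15. timeout(0):  <0:cand b6 x>
16. timeout(0):  <0:cand b9 x>

9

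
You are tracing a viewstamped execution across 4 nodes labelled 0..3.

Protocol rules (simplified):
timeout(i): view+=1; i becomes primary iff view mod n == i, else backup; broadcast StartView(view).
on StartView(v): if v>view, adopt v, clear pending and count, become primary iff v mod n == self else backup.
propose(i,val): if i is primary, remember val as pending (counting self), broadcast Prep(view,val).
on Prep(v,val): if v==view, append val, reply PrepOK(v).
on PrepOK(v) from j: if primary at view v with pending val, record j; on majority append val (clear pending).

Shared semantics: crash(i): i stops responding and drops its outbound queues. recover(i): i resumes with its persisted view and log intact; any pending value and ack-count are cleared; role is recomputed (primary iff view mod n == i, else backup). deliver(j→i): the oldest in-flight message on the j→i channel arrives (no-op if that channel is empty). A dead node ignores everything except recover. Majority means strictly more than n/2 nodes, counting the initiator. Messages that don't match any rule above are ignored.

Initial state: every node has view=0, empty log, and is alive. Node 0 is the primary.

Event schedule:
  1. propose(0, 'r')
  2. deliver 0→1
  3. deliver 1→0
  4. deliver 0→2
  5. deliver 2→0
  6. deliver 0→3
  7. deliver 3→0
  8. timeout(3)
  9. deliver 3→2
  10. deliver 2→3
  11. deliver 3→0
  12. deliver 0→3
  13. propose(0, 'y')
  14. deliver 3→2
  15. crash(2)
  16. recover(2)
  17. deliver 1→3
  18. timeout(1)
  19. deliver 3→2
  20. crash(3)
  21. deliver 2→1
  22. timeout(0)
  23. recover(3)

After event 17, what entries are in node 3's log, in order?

after 1 — propose(0,'r'): ·
after 2 — deliver 0→1: n1:back/v0/[r]
after 3 — deliver 1→0: ·
after 4 — deliver 0→2: n2:back/v0/[r]
after 5 — deliver 2→0: n0:prim/v0/[r]
after 6 — deliver 0→3: n3:back/v0/[r]
after 7 — deliver 3→0: ·
after 8 — timeout(3): n3:back/v1/[r]
after 9 — deliver 3→2: n2:back/v1/[r]
after 10 — deliver 2→3: ·
after 11 — deliver 3→0: n0:back/v1/[r]
after 12 — deliver 0→3: ·
after 13 — propose(0,'y'): ·
after 14 — deliver 3→2: ·
after 15 — crash(2): n2:✗back/v1/[r]
after 16 — recover(2): n2:back/v1/[r]
after 17 — deliver 1→3: ·

r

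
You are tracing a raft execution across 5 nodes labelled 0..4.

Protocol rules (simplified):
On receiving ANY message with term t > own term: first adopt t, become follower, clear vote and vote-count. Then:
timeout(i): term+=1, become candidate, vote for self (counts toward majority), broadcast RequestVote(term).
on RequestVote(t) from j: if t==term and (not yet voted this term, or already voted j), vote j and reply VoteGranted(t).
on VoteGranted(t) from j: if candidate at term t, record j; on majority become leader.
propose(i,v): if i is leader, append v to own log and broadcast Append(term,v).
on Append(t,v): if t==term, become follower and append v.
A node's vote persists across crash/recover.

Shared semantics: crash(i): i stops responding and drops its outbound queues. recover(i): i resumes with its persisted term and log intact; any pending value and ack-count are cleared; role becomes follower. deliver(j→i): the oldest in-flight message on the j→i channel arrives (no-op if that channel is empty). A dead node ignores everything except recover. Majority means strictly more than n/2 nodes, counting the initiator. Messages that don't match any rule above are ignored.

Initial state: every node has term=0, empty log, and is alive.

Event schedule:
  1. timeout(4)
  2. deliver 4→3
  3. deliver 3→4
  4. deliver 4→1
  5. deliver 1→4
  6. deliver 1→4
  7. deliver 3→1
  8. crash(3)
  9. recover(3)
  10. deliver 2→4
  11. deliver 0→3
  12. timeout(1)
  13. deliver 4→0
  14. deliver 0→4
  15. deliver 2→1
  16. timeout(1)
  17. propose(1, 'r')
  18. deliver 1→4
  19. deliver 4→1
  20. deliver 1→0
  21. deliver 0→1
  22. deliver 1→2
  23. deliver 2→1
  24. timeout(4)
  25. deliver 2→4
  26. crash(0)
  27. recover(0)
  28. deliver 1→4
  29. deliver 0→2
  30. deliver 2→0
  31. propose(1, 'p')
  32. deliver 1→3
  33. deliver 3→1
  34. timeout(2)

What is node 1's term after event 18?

e1 timeout(4): 4[cand,t=1,-]
e2 deliver 4→3: 3[foll,t=1,-]
e3 deliver 3→4: ·
e4 deliver 4→1: 1[foll,t=1,-]
e5 deliver 1→4: 4[lead,t=1,-]
e6 deliver 1→4: ·
e7 deliver 3→1: ·
e8 crash(3): 3[✗foll,t=1,-]
e9 recover(3): 3[foll,t=1,-]
e10 deliver 2→4: ·
e11 deliver 0→3: ·
e12 timeout(1): 1[cand,t=2,-]
e13 deliver 4→0: 0[foll,t=1,-]
e14 deliver 0→4: ·
e15 deliver 2→1: ·
e16 timeout(1): 1[cand,t=3,-]
e17 propose(1,'r'): ·
e18 deliver 1→4: 4[foll,t=2,-]

3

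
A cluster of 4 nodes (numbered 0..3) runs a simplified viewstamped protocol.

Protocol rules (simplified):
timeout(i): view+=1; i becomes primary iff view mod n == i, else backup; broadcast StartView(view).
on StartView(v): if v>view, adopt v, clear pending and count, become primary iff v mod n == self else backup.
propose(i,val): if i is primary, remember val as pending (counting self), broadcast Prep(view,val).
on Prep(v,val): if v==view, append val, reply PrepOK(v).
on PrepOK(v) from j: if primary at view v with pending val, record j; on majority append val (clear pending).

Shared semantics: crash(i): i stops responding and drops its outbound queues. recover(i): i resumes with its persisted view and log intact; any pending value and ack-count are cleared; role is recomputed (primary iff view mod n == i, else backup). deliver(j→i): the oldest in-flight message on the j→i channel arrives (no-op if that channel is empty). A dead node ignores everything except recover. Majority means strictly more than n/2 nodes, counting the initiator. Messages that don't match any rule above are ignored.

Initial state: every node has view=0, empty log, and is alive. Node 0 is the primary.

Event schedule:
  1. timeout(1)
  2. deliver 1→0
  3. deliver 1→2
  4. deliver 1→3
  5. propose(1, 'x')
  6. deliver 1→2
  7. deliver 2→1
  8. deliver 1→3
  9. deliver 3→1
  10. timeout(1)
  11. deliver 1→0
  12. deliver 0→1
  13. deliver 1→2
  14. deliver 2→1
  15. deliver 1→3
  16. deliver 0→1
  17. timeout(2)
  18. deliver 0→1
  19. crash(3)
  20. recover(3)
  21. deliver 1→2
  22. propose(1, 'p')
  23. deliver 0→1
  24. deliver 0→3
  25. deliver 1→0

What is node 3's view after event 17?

1. timeout(1):  <1:prim v1 ->
2. deliver 1→0:  <0:back v1 ->
3. deliver 1→2:  <2:back v1 ->
4. deliver 1→3:  <3:back v1 ->
5. propose(1,'x'):  nop
6. deliver 1→2:  <2:back v1 x>
7. deliver 2→1:  nop
8. deliver 1→3:  <3:back v1 x>
9. deliver 3→1:  <1:prim v1 x>
10. timeout(1):  <1:back v2 x>
11. deliver 1→0:  <0:back v1 x>
12. deliver 0→1:  nop
13. deliver 1→2:  <2:prim v2 x>
14. deliver 2→1:  nop
15. deliver 1→3:  <3:back v2 x>
16. deliver 0→1:  nop
17. timeout(2):  <2:back v3 x>

2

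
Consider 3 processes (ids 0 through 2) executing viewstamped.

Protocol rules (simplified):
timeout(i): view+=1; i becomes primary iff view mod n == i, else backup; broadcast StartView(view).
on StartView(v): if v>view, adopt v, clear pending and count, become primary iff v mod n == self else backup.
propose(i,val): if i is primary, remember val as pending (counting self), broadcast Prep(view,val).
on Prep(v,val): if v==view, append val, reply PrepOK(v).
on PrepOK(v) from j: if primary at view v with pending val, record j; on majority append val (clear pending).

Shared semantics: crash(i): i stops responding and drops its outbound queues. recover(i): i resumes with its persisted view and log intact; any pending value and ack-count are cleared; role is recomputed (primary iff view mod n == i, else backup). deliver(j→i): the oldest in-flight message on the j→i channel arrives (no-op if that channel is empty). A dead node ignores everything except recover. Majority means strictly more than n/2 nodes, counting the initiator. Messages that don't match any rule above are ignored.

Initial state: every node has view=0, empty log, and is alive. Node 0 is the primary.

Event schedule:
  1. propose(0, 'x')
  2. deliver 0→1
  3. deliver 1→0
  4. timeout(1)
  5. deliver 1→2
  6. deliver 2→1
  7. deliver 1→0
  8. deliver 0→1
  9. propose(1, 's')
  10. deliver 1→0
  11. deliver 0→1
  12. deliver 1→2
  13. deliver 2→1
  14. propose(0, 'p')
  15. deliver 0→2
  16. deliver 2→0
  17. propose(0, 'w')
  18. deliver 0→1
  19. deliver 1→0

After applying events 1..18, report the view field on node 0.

1. propose(0,'x'):  nop
2. deliver 0→1:  <1:back v0 x>
3. deliver 1→0:  <0:prim v0 x>
4. timeout(1):  <1:prim v1 x>
5. deliver 1→2:  <2:back v1 ->
6. deliver 2→1:  nop
7. deliver 1→0:  <0:back v1 x>
8. deliver 0→1:  nop
9. propose(1,'s'):  nop
10. deliver 1→0:  <0:back v1 x,s>
11. deliver 0→1:  <1:prim v1 x,s>
12. deliver 1→2:  <2:back v1 s>
13. deliver 2→1:  nop
14. propose(0,'p'):  nop
15. deliver 0→2:  nop
16. deliver 2→0:  nop
17. propose(0,'w'):  nop
18. deliver 0→1:  nop

1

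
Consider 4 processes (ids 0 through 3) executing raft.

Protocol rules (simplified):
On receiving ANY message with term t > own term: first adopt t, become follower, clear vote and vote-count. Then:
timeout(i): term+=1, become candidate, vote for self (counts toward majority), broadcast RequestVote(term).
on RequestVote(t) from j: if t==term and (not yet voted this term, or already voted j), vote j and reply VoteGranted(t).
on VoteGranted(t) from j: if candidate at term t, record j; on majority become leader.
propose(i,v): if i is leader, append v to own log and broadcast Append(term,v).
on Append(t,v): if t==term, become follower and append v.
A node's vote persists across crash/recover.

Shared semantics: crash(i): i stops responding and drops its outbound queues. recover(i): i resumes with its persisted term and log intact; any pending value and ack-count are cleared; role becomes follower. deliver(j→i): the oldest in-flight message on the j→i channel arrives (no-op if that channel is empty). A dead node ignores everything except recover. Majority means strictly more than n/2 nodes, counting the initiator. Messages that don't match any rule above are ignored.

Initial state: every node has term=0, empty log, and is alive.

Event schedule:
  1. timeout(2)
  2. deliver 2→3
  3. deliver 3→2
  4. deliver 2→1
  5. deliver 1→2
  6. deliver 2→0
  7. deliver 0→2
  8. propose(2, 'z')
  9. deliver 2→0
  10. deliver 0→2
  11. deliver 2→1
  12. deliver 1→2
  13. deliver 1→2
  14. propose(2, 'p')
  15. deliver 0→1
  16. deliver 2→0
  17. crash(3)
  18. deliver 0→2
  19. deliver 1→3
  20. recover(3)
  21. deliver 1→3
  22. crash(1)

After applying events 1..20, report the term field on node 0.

1

e1 timeout(2): 2[cand,t=1,-]
e2 deliver 2→3: 3[foll,t=1,-]
e3 deliver 3→2: ·
e4 deliver 2→1: 1[foll,t=1,-]
e5 deliver 1→2: 2[lead,t=1,-]
e6 deliver 2→0: 0[foll,t=1,-]
e7 deliver 0→2: ·
e8 propose(2,'z'): 2[lead,t=1,z]
e9 deliver 2→0: 0[foll,t=1,z]
e10 deliver 0→2: ·
e11 deliver 2→1: 1[foll,t=1,z]
e12 deliver 1→2: ·
e13 deliver 1→2: ·
e14 propose(2,'p'): 2[lead,t=1,z,p]
e15 deliver 0→1: ·
e16 deliver 2→0: 0[foll,t=1,z,p]
e17 crash(3): 3[✗foll,t=1,-]
e18 deliver 0→2: ·
e19 deliver 1→3: ·
e20 recover(3): 3[foll,t=1,-]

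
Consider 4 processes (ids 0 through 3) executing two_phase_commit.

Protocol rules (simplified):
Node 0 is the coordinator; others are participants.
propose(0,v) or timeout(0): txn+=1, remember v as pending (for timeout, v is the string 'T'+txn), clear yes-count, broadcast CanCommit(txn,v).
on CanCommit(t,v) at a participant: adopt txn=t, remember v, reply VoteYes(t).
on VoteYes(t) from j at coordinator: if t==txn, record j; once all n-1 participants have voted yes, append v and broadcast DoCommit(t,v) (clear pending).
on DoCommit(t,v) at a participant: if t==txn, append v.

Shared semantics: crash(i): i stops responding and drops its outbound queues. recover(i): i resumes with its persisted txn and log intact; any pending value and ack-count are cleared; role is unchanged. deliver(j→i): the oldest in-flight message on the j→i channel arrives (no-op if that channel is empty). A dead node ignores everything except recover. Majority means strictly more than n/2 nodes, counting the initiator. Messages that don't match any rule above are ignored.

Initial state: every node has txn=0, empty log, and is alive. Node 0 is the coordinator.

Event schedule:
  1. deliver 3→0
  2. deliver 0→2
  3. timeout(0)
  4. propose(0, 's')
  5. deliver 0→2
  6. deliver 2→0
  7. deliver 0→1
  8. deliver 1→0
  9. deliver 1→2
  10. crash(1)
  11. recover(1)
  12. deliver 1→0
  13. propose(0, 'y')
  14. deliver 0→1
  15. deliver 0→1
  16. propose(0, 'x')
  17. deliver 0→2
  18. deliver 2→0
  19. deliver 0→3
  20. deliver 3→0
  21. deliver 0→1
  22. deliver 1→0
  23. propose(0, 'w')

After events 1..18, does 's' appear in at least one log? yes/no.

step 1 deliver 3→0: —
step 2 deliver 0→2: —
step 3 timeout(0): 0={coor,t=1,log=-}
step 4 propose(0,'s'): 0={coor,t=2,log=-}
step 5 deliver 0→2: 2={part,t=1,log=-}
step 6 deliver 2→0: —
step 7 deliver 0→1: 1={part,t=1,log=-}
step 8 deliver 1→0: —
step 9 deliver 1→2: —
step 10 crash(1): 1={✗part,t=1,log=-}
step 11 recover(1): 1={part,t=1,log=-}
step 12 deliver 1→0: —
step 13 propose(0,'y'): 0={coor,t=3,log=-}
step 14 deliver 0→1: 1={part,t=2,log=-}
step 15 deliver 0→1: 1={part,t=3,log=-}
step 16 propose(0,'x'): 0={coor,t=4,log=-}
step 17 deliver 0→2: 2={part,t=2,log=-}
step 18 deliver 2→0: —

no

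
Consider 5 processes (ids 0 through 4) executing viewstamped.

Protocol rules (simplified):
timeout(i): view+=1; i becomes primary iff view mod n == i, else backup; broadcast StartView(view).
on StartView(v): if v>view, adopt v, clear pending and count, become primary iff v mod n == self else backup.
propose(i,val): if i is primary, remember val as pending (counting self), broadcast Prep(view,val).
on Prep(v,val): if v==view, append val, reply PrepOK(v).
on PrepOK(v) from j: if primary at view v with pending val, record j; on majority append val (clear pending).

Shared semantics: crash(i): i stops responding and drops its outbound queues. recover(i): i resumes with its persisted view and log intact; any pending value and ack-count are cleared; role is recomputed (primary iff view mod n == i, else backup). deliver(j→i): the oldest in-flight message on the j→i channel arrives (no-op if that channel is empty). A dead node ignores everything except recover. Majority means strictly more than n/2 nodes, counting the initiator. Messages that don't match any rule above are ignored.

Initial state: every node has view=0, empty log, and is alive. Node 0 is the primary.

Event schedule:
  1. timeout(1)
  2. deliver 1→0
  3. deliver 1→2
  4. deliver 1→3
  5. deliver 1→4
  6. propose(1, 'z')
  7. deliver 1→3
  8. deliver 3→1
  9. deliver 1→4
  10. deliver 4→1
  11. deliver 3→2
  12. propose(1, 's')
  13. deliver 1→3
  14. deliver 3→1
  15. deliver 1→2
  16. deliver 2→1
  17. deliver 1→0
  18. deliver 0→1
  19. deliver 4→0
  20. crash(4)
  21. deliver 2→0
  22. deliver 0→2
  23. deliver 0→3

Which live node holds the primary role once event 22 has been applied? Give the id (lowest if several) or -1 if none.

e1 timeout(1): 1[prim,v=1,-]
e2 deliver 1→0: 0[back,v=1,-]
e3 deliver 1→2: 2[back,v=1,-]
e4 deliver 1→3: 3[back,v=1,-]
e5 deliver 1→4: 4[back,v=1,-]
e6 propose(1,'z'): ·
e7 deliver 1→3: 3[back,v=1,z]
e8 deliver 3→1: ·
e9 deliver 1→4: 4[back,v=1,z]
e10 deliver 4→1: 1[prim,v=1,z]
e11 deliver 3→2: ·
e12 propose(1,'s'): ·
e13 deliver 1→3: 3[back,v=1,z,s]
e14 deliver 3→1: ·
e15 deliver 1→2: 2[back,v=1,z]
e16 deliver 2→1: 1[prim,v=1,z,s]
e17 deliver 1→0: 0[back,v=1,z]
e18 deliver 0→1: ·
e19 deliver 4→0: ·
e20 crash(4): 4[✗back,v=1,z]
e21 deliver 2→0: ·
e22 deliver 0→2: ·

1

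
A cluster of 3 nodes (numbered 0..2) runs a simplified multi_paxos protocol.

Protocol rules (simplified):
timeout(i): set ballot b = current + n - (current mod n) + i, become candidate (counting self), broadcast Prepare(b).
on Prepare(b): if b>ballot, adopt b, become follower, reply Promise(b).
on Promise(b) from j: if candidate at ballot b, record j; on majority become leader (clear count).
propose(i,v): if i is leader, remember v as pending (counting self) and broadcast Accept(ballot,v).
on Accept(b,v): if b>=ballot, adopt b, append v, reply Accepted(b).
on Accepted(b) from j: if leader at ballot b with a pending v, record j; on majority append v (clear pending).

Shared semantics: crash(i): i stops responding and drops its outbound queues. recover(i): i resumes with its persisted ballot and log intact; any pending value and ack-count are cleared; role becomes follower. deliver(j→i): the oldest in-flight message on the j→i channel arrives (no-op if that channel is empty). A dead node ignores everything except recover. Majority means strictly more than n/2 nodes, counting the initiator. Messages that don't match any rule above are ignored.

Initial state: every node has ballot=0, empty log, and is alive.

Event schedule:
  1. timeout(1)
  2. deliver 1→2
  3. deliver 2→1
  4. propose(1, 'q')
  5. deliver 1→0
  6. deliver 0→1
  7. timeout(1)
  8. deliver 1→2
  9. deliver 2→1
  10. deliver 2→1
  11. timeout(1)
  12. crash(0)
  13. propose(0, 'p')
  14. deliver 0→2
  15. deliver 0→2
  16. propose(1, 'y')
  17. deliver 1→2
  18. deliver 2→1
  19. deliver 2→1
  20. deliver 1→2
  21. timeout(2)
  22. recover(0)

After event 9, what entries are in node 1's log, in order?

after 1 — timeout(1): n1:cand/b4/[-]
after 2 — deliver 1→2: n2:foll/b4/[-]
after 3 — deliver 2→1: n1:lead/b4/[-]
after 4 — propose(1,'q'): ·
after 5 — deliver 1→0: n0:foll/b4/[-]
after 6 — deliver 0→1: ·
after 7 — timeout(1): n1:cand/b7/[-]
after 8 — deliver 1→2: n2:foll/b4/[q]
after 9 — deliver 2→1: ·

empty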